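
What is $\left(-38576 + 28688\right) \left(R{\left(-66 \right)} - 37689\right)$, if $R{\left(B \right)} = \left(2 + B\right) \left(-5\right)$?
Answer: $369504672$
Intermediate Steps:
$R{\left(B \right)} = -10 - 5 B$
$\left(-38576 + 28688\right) \left(R{\left(-66 \right)} - 37689\right) = \left(-38576 + 28688\right) \left(\left(-10 - -330\right) - 37689\right) = - 9888 \left(\left(-10 + 330\right) - 37689\right) = - 9888 \left(320 - 37689\right) = \left(-9888\right) \left(-37369\right) = 369504672$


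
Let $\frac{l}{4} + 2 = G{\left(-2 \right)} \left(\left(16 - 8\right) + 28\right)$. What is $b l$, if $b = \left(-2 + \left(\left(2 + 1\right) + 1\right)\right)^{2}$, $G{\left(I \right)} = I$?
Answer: $-1184$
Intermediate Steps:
$b = 4$ ($b = \left(-2 + \left(3 + 1\right)\right)^{2} = \left(-2 + 4\right)^{2} = 2^{2} = 4$)
$l = -296$ ($l = -8 + 4 \left(- 2 \left(\left(16 - 8\right) + 28\right)\right) = -8 + 4 \left(- 2 \left(8 + 28\right)\right) = -8 + 4 \left(\left(-2\right) 36\right) = -8 + 4 \left(-72\right) = -8 - 288 = -296$)
$b l = 4 \left(-296\right) = -1184$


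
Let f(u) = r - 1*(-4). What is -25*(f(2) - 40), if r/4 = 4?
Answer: 500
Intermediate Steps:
r = 16 (r = 4*4 = 16)
f(u) = 20 (f(u) = 16 - 1*(-4) = 16 + 4 = 20)
-25*(f(2) - 40) = -25*(20 - 40) = -25*(-20) = 500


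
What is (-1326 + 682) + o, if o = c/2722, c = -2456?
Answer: -877712/1361 ≈ -644.90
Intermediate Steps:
o = -1228/1361 (o = -2456/2722 = -2456*1/2722 = -1228/1361 ≈ -0.90228)
(-1326 + 682) + o = (-1326 + 682) - 1228/1361 = -644 - 1228/1361 = -877712/1361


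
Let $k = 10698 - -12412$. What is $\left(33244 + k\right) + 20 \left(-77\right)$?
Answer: $54814$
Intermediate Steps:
$k = 23110$ ($k = 10698 + 12412 = 23110$)
$\left(33244 + k\right) + 20 \left(-77\right) = \left(33244 + 23110\right) + 20 \left(-77\right) = 56354 - 1540 = 54814$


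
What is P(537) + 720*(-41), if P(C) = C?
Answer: -28983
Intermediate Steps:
P(537) + 720*(-41) = 537 + 720*(-41) = 537 - 29520 = -28983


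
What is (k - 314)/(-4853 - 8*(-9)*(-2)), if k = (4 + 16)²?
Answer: -86/4997 ≈ -0.017210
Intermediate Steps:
k = 400 (k = 20² = 400)
(k - 314)/(-4853 - 8*(-9)*(-2)) = (400 - 314)/(-4853 - 8*(-9)*(-2)) = 86/(-4853 + 72*(-2)) = 86/(-4853 - 144) = 86/(-4997) = 86*(-1/4997) = -86/4997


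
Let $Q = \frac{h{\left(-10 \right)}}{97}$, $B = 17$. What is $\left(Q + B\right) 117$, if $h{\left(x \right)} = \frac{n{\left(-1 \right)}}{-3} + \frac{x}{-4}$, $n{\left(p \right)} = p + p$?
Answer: $\frac{386607}{194} \approx 1992.8$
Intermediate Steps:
$n{\left(p \right)} = 2 p$
$h{\left(x \right)} = \frac{2}{3} - \frac{x}{4}$ ($h{\left(x \right)} = \frac{2 \left(-1\right)}{-3} + \frac{x}{-4} = \left(-2\right) \left(- \frac{1}{3}\right) + x \left(- \frac{1}{4}\right) = \frac{2}{3} - \frac{x}{4}$)
$Q = \frac{19}{582}$ ($Q = \frac{\frac{2}{3} - - \frac{5}{2}}{97} = \left(\frac{2}{3} + \frac{5}{2}\right) \frac{1}{97} = \frac{19}{6} \cdot \frac{1}{97} = \frac{19}{582} \approx 0.032646$)
$\left(Q + B\right) 117 = \left(\frac{19}{582} + 17\right) 117 = \frac{9913}{582} \cdot 117 = \frac{386607}{194}$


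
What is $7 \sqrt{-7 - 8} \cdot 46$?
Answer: $322 i \sqrt{15} \approx 1247.1 i$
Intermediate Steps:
$7 \sqrt{-7 - 8} \cdot 46 = 7 \sqrt{-15} \cdot 46 = 7 i \sqrt{15} \cdot 46 = 322 i \sqrt{15}$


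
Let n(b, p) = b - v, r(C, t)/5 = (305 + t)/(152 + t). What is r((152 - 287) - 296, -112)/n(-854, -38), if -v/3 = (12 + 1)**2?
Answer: -193/2776 ≈ -0.069525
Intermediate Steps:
r(C, t) = 5*(305 + t)/(152 + t) (r(C, t) = 5*((305 + t)/(152 + t)) = 5*(305 + t)/(152 + t))
v = -507 (v = -3*(12 + 1)**2 = -3*13**2 = -3*169 = -507)
n(b, p) = 507 + b (n(b, p) = b - 1*(-507) = b + 507 = 507 + b)
r((152 - 287) - 296, -112)/n(-854, -38) = (5*(305 - 112)/(152 - 112))/(507 - 854) = (5*193/40)/(-347) = (5*(1/40)*193)*(-1/347) = (193/8)*(-1/347) = -193/2776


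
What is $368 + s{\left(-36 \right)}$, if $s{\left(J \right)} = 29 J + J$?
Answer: $-712$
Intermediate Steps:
$s{\left(J \right)} = 30 J$
$368 + s{\left(-36 \right)} = 368 + 30 \left(-36\right) = 368 - 1080 = -712$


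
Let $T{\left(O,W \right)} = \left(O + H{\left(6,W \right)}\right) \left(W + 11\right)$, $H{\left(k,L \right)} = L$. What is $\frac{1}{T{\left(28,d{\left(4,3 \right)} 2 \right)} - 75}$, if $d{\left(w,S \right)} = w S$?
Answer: $\frac{1}{1745} \approx 0.00057307$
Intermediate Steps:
$d{\left(w,S \right)} = S w$
$T{\left(O,W \right)} = \left(11 + W\right) \left(O + W\right)$ ($T{\left(O,W \right)} = \left(O + W\right) \left(W + 11\right) = \left(O + W\right) \left(11 + W\right) = \left(11 + W\right) \left(O + W\right)$)
$\frac{1}{T{\left(28,d{\left(4,3 \right)} 2 \right)} - 75} = \frac{1}{\left(\left(3 \cdot 4 \cdot 2\right)^{2} + 11 \cdot 28 + 11 \cdot 3 \cdot 4 \cdot 2 + 28 \cdot 3 \cdot 4 \cdot 2\right) - 75} = \frac{1}{\left(\left(12 \cdot 2\right)^{2} + 308 + 11 \cdot 12 \cdot 2 + 28 \cdot 12 \cdot 2\right) - 75} = \frac{1}{\left(24^{2} + 308 + 11 \cdot 24 + 28 \cdot 24\right) - 75} = \frac{1}{\left(576 + 308 + 264 + 672\right) - 75} = \frac{1}{1820 - 75} = \frac{1}{1745}$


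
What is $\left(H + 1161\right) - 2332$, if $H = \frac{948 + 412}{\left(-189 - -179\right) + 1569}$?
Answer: $- \frac{1824229}{1559} \approx -1170.1$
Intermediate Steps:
$H = \frac{1360}{1559}$ ($H = \frac{1360}{\left(-189 + 179\right) + 1569} = \frac{1360}{-10 + 1569} = \frac{1360}{1559} \approx 0.87235$)
$\left(H + 1161\right) - 2332 = \left(\frac{1360}{1559} + 1161\right) - 2332 = \frac{1811359}{1559} - 2332 = - \frac{1824229}{1559}$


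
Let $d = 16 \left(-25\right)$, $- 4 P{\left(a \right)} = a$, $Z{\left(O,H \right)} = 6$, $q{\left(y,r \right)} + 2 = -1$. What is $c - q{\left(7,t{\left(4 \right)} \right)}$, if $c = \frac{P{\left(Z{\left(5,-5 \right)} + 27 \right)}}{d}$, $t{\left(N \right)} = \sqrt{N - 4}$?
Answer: $\frac{4833}{1600} \approx 3.0206$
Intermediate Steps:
$t{\left(N \right)} = \sqrt{-4 + N}$
$q{\left(y,r \right)} = -3$ ($q{\left(y,r \right)} = -2 - 1 = -3$)
$P{\left(a \right)} = - \frac{a}{4}$
$d = -400$
$c = \frac{33}{1600}$ ($c = \frac{\left(- \frac{1}{4}\right) \left(6 + 27\right)}{-400} = \left(- \frac{1}{4}\right) 33 \left(- \frac{1}{400}\right) = \left(- \frac{33}{4}\right) \left(- \frac{1}{400}\right) = \frac{33}{1600} \approx 0.020625$)
$c - q{\left(7,t{\left(4 \right)} \right)} = \frac{33}{1600} - -3 = \frac{33}{1600} + 3 = \frac{4833}{1600}$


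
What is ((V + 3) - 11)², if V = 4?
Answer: 16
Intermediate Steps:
((V + 3) - 11)² = ((4 + 3) - 11)² = (7 - 11)² = (-4)² = 16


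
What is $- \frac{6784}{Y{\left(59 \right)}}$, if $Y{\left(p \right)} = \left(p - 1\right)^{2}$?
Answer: $- \frac{1696}{841} \approx -2.0166$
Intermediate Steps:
$Y{\left(p \right)} = \left(-1 + p\right)^{2}$
$- \frac{6784}{Y{\left(59 \right)}} = - \frac{6784}{\left(-1 + 59\right)^{2}} = - \frac{6784}{58^{2}} = - \frac{6784}{3364} = \left(-6784\right) \frac{1}{3364} = - \frac{1696}{841}$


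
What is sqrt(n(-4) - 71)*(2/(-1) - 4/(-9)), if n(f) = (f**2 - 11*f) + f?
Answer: -14*I*sqrt(15)/9 ≈ -6.0246*I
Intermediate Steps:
n(f) = f**2 - 10*f
sqrt(n(-4) - 71)*(2/(-1) - 4/(-9)) = sqrt(-4*(-10 - 4) - 71)*(2/(-1) - 4/(-9)) = sqrt(-4*(-14) - 71)*(2*(-1) - 4*(-1/9)) = sqrt(56 - 71)*(-2 + 4/9) = sqrt(-15)*(-14/9) = (I*sqrt(15))*(-14/9) = -14*I*sqrt(15)/9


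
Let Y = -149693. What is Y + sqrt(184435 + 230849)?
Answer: -149693 + 2*sqrt(103821) ≈ -1.4905e+5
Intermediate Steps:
Y + sqrt(184435 + 230849) = -149693 + sqrt(184435 + 230849) = -149693 + sqrt(415284) = -149693 + 2*sqrt(103821)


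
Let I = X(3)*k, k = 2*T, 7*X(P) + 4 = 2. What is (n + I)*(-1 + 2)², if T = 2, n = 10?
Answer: 62/7 ≈ 8.8571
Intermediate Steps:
X(P) = -2/7 (X(P) = -4/7 + (⅐)*2 = -4/7 + 2/7 = -2/7)
k = 4 (k = 2*2 = 4)
I = -8/7 (I = -2/7*4 = -8/7 ≈ -1.1429)
(n + I)*(-1 + 2)² = (10 - 8/7)*(-1 + 2)² = (62/7)*1² = (62/7)*1 = 62/7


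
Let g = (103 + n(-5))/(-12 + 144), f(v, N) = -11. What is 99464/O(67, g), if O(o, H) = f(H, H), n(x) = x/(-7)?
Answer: -99464/11 ≈ -9042.2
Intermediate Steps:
n(x) = -x/7 (n(x) = x*(-⅐) = -x/7)
g = 11/14 (g = (103 - ⅐*(-5))/(-12 + 144) = (103 + 5/7)/132 = (726/7)*(1/132) = 11/14 ≈ 0.78571)
O(o, H) = -11
99464/O(67, g) = 99464/(-11) = 99464*(-1/11) = -99464/11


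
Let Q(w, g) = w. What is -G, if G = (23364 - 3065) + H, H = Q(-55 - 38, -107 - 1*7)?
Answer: -20206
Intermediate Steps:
H = -93 (H = -55 - 38 = -93)
G = 20206 (G = (23364 - 3065) - 93 = 20299 - 93 = 20206)
-G = -1*20206 = -20206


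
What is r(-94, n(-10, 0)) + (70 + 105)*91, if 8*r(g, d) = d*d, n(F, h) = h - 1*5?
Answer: 127425/8 ≈ 15928.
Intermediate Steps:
n(F, h) = -5 + h (n(F, h) = h - 5 = -5 + h)
r(g, d) = d²/8 (r(g, d) = (d*d)/8 = d²/8)
r(-94, n(-10, 0)) + (70 + 105)*91 = (-5 + 0)²/8 + (70 + 105)*91 = (⅛)*(-5)² + 175*91 = (⅛)*25 + 15925 = 25/8 + 15925 = 127425/8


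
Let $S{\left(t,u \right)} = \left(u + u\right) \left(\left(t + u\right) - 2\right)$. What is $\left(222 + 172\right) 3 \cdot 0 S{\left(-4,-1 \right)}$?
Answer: $0$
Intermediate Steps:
$S{\left(t,u \right)} = 2 u \left(-2 + t + u\right)$
$\left(222 + 172\right) 3 \cdot 0 S{\left(-4,-1 \right)} = \left(222 + 172\right) 3 \cdot 0 \cdot 2 \left(-1\right) \left(-2 - 4 - 1\right) = 394 \cdot 0 \cdot 2 \left(-1\right) \left(-7\right) = 394 \cdot 0 \cdot 14 = 394 \cdot 0 = 0$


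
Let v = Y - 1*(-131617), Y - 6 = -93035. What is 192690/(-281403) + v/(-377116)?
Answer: -2320146139/2947821493 ≈ -0.78707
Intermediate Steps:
Y = -93029 (Y = 6 - 93035 = -93029)
v = 38588 (v = -93029 - 1*(-131617) = -93029 + 131617 = 38588)
192690/(-281403) + v/(-377116) = 192690/(-281403) + 38588/(-377116) = 192690*(-1/281403) + 38588*(-1/377116) = -21410/31267 - 9647/94279 = -2320146139/2947821493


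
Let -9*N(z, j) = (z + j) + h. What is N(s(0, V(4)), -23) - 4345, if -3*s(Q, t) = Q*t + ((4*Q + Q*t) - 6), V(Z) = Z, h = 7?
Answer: -39091/9 ≈ -4343.4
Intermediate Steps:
s(Q, t) = 2 - 4*Q/3 - 2*Q*t/3 (s(Q, t) = -(Q*t + ((4*Q + Q*t) - 6))/3 = -(Q*t + (-6 + 4*Q + Q*t))/3 = -(-6 + 4*Q + 2*Q*t)/3 = 2 - 4*Q/3 - 2*Q*t/3)
N(z, j) = -7/9 - j/9 - z/9 (N(z, j) = -((z + j) + 7)/9 = -((j + z) + 7)/9 = -(7 + j + z)/9 = -7/9 - j/9 - z/9)
N(s(0, V(4)), -23) - 4345 = (-7/9 - ⅑*(-23) - (2 - 4/3*0 - ⅔*0*4)/9) - 4345 = (-7/9 + 23/9 - (2 + 0 + 0)/9) - 4345 = (-7/9 + 23/9 - ⅑*2) - 4345 = (-7/9 + 23/9 - 2/9) - 4345 = 14/9 - 4345 = -39091/9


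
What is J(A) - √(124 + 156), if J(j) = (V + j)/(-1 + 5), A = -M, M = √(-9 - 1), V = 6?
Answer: 3/2 - 2*√70 - I*√10/4 ≈ -15.233 - 0.79057*I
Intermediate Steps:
M = I*√10 (M = √(-10) = I*√10 ≈ 3.1623*I)
A = -I*√10 ≈ -3.1623*I
J(j) = 3/2 + j/4 (J(j) = (6 + j)/(-1 + 5) = (6 + j)/4 = (6 + j)*(¼) = 3/2 + j/4)
J(A) - √(124 + 156) = (3/2 + (-I*√10)/4) - √(124 + 156) = (3/2 - I*√10/4) - √280 = (3/2 - I*√10/4) - 2*√70 = 3/2 - 2*√70 - I*√10/4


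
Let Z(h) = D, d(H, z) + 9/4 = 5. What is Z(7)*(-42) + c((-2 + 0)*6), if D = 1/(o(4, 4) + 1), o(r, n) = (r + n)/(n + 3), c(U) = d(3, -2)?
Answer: -337/20 ≈ -16.850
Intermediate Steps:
d(H, z) = 11/4 (d(H, z) = -9/4 + 5 = 11/4)
c(U) = 11/4
o(r, n) = (n + r)/(3 + n)
D = 7/15 (D = 1/((4 + 4)/(3 + 4) + 1) = 1/(8/7 + 1) = 1/(15/7) = 7/15 ≈ 0.46667)
Z(h) = 7/15
Z(7)*(-42) + c((-2 + 0)*6) = (7/15)*(-42) + 11/4 = -98/5 + 11/4 = -337/20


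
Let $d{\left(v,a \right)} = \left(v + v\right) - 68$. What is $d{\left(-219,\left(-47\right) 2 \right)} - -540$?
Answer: $34$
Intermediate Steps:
$d{\left(v,a \right)} = -68 + 2 v$ ($d{\left(v,a \right)} = 2 v - 68 = -68 + 2 v$)
$d{\left(-219,\left(-47\right) 2 \right)} - -540 = \left(-68 + 2 \left(-219\right)\right) - -540 = \left(-68 - 438\right) + 540 = -506 + 540 = 34$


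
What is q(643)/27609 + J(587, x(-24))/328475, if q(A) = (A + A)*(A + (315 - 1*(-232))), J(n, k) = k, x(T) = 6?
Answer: 502678597154/9068866275 ≈ 55.429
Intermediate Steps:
q(A) = 2*A*(547 + A) (q(A) = (2*A)*(A + (315 + 232)) = (2*A)*(A + 547) = (2*A)*(547 + A) = 2*A*(547 + A))
q(643)/27609 + J(587, x(-24))/328475 = (2*643*(547 + 643))/27609 + 6/328475 = (2*643*1190)*(1/27609) + 6*(1/328475) = 1530340*(1/27609) + 6/328475 = 1530340/27609 + 6/328475 = 502678597154/9068866275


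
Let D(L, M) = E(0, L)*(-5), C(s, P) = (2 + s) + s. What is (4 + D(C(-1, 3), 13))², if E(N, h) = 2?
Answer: 36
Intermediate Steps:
C(s, P) = 2 + 2*s
D(L, M) = -10 (D(L, M) = 2*(-5) = -10)
(4 + D(C(-1, 3), 13))² = (4 - 10)² = (-6)² = 36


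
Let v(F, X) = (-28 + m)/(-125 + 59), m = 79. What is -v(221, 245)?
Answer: 17/22 ≈ 0.77273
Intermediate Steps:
v(F, X) = -17/22 (v(F, X) = (-28 + 79)/(-125 + 59) = 51/(-66) = 51*(-1/66) = -17/22)
-v(221, 245) = -1*(-17/22) = 17/22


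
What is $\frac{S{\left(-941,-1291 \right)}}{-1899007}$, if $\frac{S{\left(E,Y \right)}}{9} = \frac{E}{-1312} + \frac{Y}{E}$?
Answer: $- \frac{23213457}{2344498850144} \approx -9.9012 \cdot 10^{-6}$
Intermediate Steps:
$S{\left(E,Y \right)} = - \frac{9 E}{1312} + \frac{9 Y}{E}$ ($S{\left(E,Y \right)} = 9 \left(\frac{E}{-1312} + \frac{Y}{E}\right) = 9 \left(E \left(- \frac{1}{1312}\right) + \frac{Y}{E}\right) = 9 \left(- \frac{E}{1312} + \frac{Y}{E}\right) = - \frac{9 E}{1312} + \frac{9 Y}{E}$)
$\frac{S{\left(-941,-1291 \right)}}{-1899007} = \frac{\left(- \frac{9}{1312}\right) \left(-941\right) + 9 \left(-1291\right) \frac{1}{-941}}{-1899007} = \left(\frac{8469}{1312} + 9 \left(-1291\right) \left(- \frac{1}{941}\right)\right) \left(- \frac{1}{1899007}\right) = \left(\frac{8469}{1312} + \frac{11619}{941}\right) \left(- \frac{1}{1899007}\right) = \frac{23213457}{1234592} \left(- \frac{1}{1899007}\right) = - \frac{23213457}{2344498850144}$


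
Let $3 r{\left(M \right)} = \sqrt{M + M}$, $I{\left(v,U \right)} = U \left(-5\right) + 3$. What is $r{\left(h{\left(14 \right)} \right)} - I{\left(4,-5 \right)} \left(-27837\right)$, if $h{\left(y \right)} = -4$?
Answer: $779436 + \frac{2 i \sqrt{2}}{3} \approx 7.7944 \cdot 10^{5} + 0.94281 i$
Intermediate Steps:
$I{\left(v,U \right)} = 3 - 5 U$ ($I{\left(v,U \right)} = - 5 U + 3 = 3 - 5 U$)
$r{\left(M \right)} = \frac{\sqrt{2} \sqrt{M}}{3}$ ($r{\left(M \right)} = \frac{\sqrt{M + M}}{3} = \frac{\sqrt{2 M}}{3} = \frac{\sqrt{2} \sqrt{M}}{3}$)
$r{\left(h{\left(14 \right)} \right)} - I{\left(4,-5 \right)} \left(-27837\right) = \frac{\sqrt{2} \sqrt{-4}}{3} - \left(3 - -25\right) \left(-27837\right) = \frac{\sqrt{2} \cdot 2 i}{3} - \left(3 + 25\right) \left(-27837\right) = \frac{2 i \sqrt{2}}{3} - 28 \left(-27837\right) = \frac{2 i \sqrt{2}}{3} - -779436 = \frac{2 i \sqrt{2}}{3} + 779436 = 779436 + \frac{2 i \sqrt{2}}{3}$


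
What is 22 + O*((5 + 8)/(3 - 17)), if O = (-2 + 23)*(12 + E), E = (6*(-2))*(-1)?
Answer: -446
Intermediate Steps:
E = 12 (E = -12*(-1) = 12)
O = 504 (O = (-2 + 23)*(12 + 12) = 21*24 = 504)
22 + O*((5 + 8)/(3 - 17)) = 22 + 504*((5 + 8)/(3 - 17)) = 22 + 504*(13/(-14)) = 22 + 504*(13*(-1/14)) = 22 + 504*(-13/14) = 22 - 468 = -446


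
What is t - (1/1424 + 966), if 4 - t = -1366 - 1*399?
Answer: 1143471/1424 ≈ 803.00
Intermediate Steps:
t = 1769 (t = 4 - (-1366 - 1*399) = 4 - (-1366 - 399) = 4 - 1*(-1765) = 4 + 1765 = 1769)
t - (1/1424 + 966) = 1769 - (1/1424 + 966) = 1769 - 1*1375585/1424 = 1769 - 1375585/1424 = 1143471/1424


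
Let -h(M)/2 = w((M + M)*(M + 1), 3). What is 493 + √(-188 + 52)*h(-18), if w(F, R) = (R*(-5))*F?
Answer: 493 + 36720*I*√34 ≈ 493.0 + 2.1411e+5*I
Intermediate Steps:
w(F, R) = -5*F*R (w(F, R) = (-5*R)*F = -5*F*R)
h(M) = 60*M*(1 + M) (h(M) = -(-10)*(M + M)*(M + 1)*3 = -(-10)*(2*M)*(1 + M)*3 = -(-10)*2*M*(1 + M)*3 = -(-60)*M*(1 + M) = 60*M*(1 + M))
493 + √(-188 + 52)*h(-18) = 493 + √(-188 + 52)*(60*(-18)*(1 - 18)) = 493 + √(-136)*(60*(-18)*(-17)) = 493 + (2*I*√34)*18360 = 493 + 36720*I*√34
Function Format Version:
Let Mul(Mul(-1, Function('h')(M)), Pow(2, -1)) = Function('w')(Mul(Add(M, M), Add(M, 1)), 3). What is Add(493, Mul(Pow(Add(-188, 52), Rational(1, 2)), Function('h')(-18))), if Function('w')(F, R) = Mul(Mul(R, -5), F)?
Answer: Add(493, Mul(36720, I, Pow(34, Rational(1, 2)))) ≈ Add(493.00, Mul(2.1411e+5, I))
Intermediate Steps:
Function('w')(F, R) = Mul(-5, F, R) (Function('w')(F, R) = Mul(Mul(-5, R), F) = Mul(-5, F, R))
Function('h')(M) = Mul(60, M, Add(1, M)) (Function('h')(M) = Mul(-2, Mul(-5, Mul(Add(M, M), Add(M, 1)), 3)) = Mul(-2, Mul(-5, Mul(Mul(2, M), Add(1, M)), 3)) = Mul(-2, Mul(-5, Mul(2, M, Add(1, M)), 3)) = Mul(-2, Mul(-30, M, Add(1, M))) = Mul(60, M, Add(1, M)))
Add(493, Mul(Pow(Add(-188, 52), Rational(1, 2)), Function('h')(-18))) = Add(493, Mul(Pow(Add(-188, 52), Rational(1, 2)), Mul(60, -18, Add(1, -18)))) = Add(493, Mul(Pow(-136, Rational(1, 2)), Mul(60, -18, -17))) = Add(493, Mul(Mul(2, I, Pow(34, Rational(1, 2))), 18360)) = Add(493, Mul(36720, I, Pow(34, Rational(1, 2))))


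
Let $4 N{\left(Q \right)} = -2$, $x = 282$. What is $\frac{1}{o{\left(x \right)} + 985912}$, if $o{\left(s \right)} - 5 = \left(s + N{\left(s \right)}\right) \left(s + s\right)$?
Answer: $\frac{1}{1144683} \approx 8.736 \cdot 10^{-7}$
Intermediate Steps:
$N{\left(Q \right)} = - \frac{1}{2}$ ($N{\left(Q \right)} = \frac{1}{4} \left(-2\right) = - \frac{1}{2}$)
$o{\left(s \right)} = 5 + 2 s \left(- \frac{1}{2} + s\right)$ ($o{\left(s \right)} = 5 + \left(s - \frac{1}{2}\right) \left(s + s\right) = 5 + \left(- \frac{1}{2} + s\right) 2 s = 5 + 2 s \left(- \frac{1}{2} + s\right)$)
$\frac{1}{o{\left(x \right)} + 985912} = \frac{1}{\left(5 - 282 + 2 \cdot 282^{2}\right) + 985912} = \frac{1}{\left(5 - 282 + 2 \cdot 79524\right) + 985912} = \frac{1}{\left(5 - 282 + 159048\right) + 985912} = \frac{1}{158771 + 985912} = \frac{1}{1144683}$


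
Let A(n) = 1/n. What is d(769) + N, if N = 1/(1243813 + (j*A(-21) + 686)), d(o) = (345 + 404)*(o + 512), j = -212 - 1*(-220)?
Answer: 25075214755920/26134471 ≈ 9.5947e+5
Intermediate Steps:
j = 8 (j = -212 + 220 = 8)
d(o) = 383488 + 749*o (d(o) = 749*(512 + o) = 383488 + 749*o)
N = 21/26134471 (N = 1/(1243813 + (8/(-21) + 686)) = 1/(1243813 + (8*(-1/21) + 686)) = 1/(1243813 + (-8/21 + 686)) = 1/(1243813 + 14398/21) = 1/(26134471/21) = 21/26134471 ≈ 8.0354e-7)
d(769) + N = (383488 + 749*769) + 21/26134471 = (383488 + 575981) + 21/26134471 = 959469 + 21/26134471 = 25075214755920/26134471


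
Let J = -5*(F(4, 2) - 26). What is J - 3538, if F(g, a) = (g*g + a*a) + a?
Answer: -3518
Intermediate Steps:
F(g, a) = a + a**2 + g**2 (F(g, a) = (g**2 + a**2) + a = (a**2 + g**2) + a = a + a**2 + g**2)
J = 20 (J = -5*((2 + 2**2 + 4**2) - 26) = -5*((2 + 4 + 16) - 26) = -5*(22 - 26) = -5*(-4) = 20)
J - 3538 = 20 - 3538 = -3518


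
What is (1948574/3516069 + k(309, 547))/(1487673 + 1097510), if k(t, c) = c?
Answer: 1925238317/9089681805627 ≈ 0.00021180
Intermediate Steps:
(1948574/3516069 + k(309, 547))/(1487673 + 1097510) = (1948574/3516069 + 547)/(1487673 + 1097510) = (1948574*(1/3516069) + 547)/2585183 = (1948574/3516069 + 547)*(1/2585183) = (1925238317/3516069)*(1/2585183) = 1925238317/9089681805627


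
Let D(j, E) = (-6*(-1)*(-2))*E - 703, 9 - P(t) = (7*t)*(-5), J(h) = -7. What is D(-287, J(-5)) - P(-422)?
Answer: 14142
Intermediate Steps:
P(t) = 9 + 35*t (P(t) = 9 - 7*t*(-5) = 9 - (-35)*t = 9 + 35*t)
D(j, E) = -703 - 12*E (D(j, E) = (6*(-2))*E - 703 = -12*E - 703 = -703 - 12*E)
D(-287, J(-5)) - P(-422) = (-703 - 12*(-7)) - (9 + 35*(-422)) = (-703 + 84) - (9 - 14770) = -619 - 1*(-14761) = -619 + 14761 = 14142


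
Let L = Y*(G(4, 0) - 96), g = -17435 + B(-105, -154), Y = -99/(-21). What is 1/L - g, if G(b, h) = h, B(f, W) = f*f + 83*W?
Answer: 60800249/3168 ≈ 19192.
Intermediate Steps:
B(f, W) = f**2 + 83*W
Y = 33/7 (Y = -99*(-1/21) = 33/7 ≈ 4.7143)
g = -19192 (g = -17435 + ((-105)**2 + 83*(-154)) = -17435 + (11025 - 12782) = -17435 - 1757 = -19192)
L = -3168/7 (L = 33*(0 - 96)/7 = (33/7)*(-96) = -3168/7 ≈ -452.57)
1/L - g = 1/(-3168/7) - 1*(-19192) = -7/3168 + 19192 = 60800249/3168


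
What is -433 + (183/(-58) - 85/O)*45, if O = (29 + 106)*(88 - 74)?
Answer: -351397/609 ≈ -577.01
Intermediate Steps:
O = 1890 (O = 135*14 = 1890)
-433 + (183/(-58) - 85/O)*45 = -433 + (183/(-58) - 85/1890)*45 = -433 + (183*(-1/58) - 85*1/1890)*45 = -433 + (-183/58 - 17/378)*45 = -433 - 17540/5481*45 = -433 - 87700/609 = -351397/609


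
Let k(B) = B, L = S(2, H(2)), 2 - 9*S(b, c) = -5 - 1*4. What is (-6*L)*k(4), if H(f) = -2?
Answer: -88/3 ≈ -29.333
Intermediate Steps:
S(b, c) = 11/9 (S(b, c) = 2/9 - (-5 - 1*4)/9 = 2/9 - (-5 - 4)/9 = 2/9 - ⅑*(-9) = 2/9 + 1 = 11/9)
L = 11/9 ≈ 1.2222
(-6*L)*k(4) = -6*11/9*4 = -22/3*4 = -88/3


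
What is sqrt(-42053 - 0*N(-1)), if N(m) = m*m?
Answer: I*sqrt(42053) ≈ 205.07*I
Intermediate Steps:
N(m) = m**2
sqrt(-42053 - 0*N(-1)) = sqrt(-42053 - 0*(-1)**2) = sqrt(-42053 - 0) = sqrt(-42053 - 330*0) = sqrt(-42053 + 0) = sqrt(-42053) = I*sqrt(42053)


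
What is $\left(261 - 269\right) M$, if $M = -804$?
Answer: $6432$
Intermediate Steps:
$\left(261 - 269\right) M = \left(261 - 269\right) \left(-804\right) = \left(-8\right) \left(-804\right) = 6432$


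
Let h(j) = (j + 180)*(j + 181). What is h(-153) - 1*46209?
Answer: -45453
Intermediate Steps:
h(j) = (180 + j)*(181 + j)
h(-153) - 1*46209 = (32580 + (-153)² + 361*(-153)) - 1*46209 = (32580 + 23409 - 55233) - 46209 = 756 - 46209 = -45453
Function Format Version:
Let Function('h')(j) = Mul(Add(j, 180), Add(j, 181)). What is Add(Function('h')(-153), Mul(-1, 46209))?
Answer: -45453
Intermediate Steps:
Function('h')(j) = Mul(Add(180, j), Add(181, j))
Add(Function('h')(-153), Mul(-1, 46209)) = Add(Add(32580, Pow(-153, 2), Mul(361, -153)), Mul(-1, 46209)) = Add(Add(32580, 23409, -55233), -46209) = Add(756, -46209) = -45453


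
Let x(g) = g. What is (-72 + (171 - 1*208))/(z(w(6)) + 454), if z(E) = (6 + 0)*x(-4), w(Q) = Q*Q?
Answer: -109/430 ≈ -0.25349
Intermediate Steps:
w(Q) = Q²
z(E) = -24 (z(E) = (6 + 0)*(-4) = 6*(-4) = -24)
(-72 + (171 - 1*208))/(z(w(6)) + 454) = (-72 + (171 - 1*208))/(-24 + 454) = (-72 + (171 - 208))/430 = (-72 - 37)*(1/430) = -109*1/430 = -109/430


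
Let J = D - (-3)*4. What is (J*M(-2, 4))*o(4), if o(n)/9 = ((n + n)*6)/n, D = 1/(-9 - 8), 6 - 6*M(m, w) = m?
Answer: 29232/17 ≈ 1719.5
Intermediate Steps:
M(m, w) = 1 - m/6
D = -1/17 (D = 1/(-17) = -1/17 ≈ -0.058824)
o(n) = 108 (o(n) = 9*(((n + n)*6)/n) = 9*(((2*n)*6)/n) = 9*((12*n)/n) = 9*12 = 108)
J = 203/17 (J = -1/17 - (-3)*4 = -1/17 - 1*(-12) = -1/17 + 12 = 203/17 ≈ 11.941)
(J*M(-2, 4))*o(4) = (203*(1 - ⅙*(-2))/17)*108 = (203*(1 + ⅓)/17)*108 = ((203/17)*(4/3))*108 = (812/51)*108 = 29232/17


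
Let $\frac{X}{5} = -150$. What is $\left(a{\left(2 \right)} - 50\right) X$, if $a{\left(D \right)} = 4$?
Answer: $34500$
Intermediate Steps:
$X = -750$ ($X = 5 \left(-150\right) = -750$)
$\left(a{\left(2 \right)} - 50\right) X = \left(4 - 50\right) \left(-750\right) = \left(-46\right) \left(-750\right) = 34500$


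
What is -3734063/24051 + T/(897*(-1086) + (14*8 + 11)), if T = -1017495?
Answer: -1204192178984/7808710323 ≈ -154.21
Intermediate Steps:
-3734063/24051 + T/(897*(-1086) + (14*8 + 11)) = -3734063/24051 - 1017495/(897*(-1086) + (14*8 + 11)) = -3734063*1/24051 - 1017495/(-974142 + (112 + 11)) = -3734063/24051 - 1017495/(-974142 + 123) = -3734063/24051 - 1017495/(-974019) = -3734063/24051 - 1017495*(-1/974019) = -3734063/24051 + 339165/324673 = -1204192178984/7808710323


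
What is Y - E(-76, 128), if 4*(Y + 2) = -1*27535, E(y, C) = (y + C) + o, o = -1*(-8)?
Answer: -27783/4 ≈ -6945.8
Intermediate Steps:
o = 8
E(y, C) = 8 + C + y (E(y, C) = (y + C) + 8 = (C + y) + 8 = 8 + C + y)
Y = -27543/4 (Y = -2 + (-1*27535)/4 = -2 + (1/4)*(-27535) = -2 - 27535/4 = -27543/4 ≈ -6885.8)
Y - E(-76, 128) = -27543/4 - (8 + 128 - 76) = -27543/4 - 1*60 = -27543/4 - 60 = -27783/4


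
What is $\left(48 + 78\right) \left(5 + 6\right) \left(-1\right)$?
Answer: $-1386$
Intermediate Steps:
$\left(48 + 78\right) \left(5 + 6\right) \left(-1\right) = 126 \cdot 11 \left(-1\right) = 126 \left(-11\right) = -1386$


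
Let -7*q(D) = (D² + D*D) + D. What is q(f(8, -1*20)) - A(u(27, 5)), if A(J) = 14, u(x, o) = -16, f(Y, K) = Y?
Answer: -234/7 ≈ -33.429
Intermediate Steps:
q(D) = -2*D²/7 - D/7 (q(D) = -((D² + D*D) + D)/7 = -((D² + D²) + D)/7 = -(2*D² + D)/7 = -(D + 2*D²)/7 = -2*D²/7 - D/7)
q(f(8, -1*20)) - A(u(27, 5)) = -⅐*8*(1 + 2*8) - 1*14 = -⅐*8*(1 + 16) - 14 = -⅐*8*17 - 14 = -136/7 - 14 = -234/7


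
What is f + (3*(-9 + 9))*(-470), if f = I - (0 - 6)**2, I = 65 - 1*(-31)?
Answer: 60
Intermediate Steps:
I = 96 (I = 65 + 31 = 96)
f = 60 (f = 96 - (0 - 6)**2 = 96 - 1*(-6)**2 = 96 - 1*36 = 96 - 36 = 60)
f + (3*(-9 + 9))*(-470) = 60 + (3*(-9 + 9))*(-470) = 60 + (3*0)*(-470) = 60 + 0*(-470) = 60 + 0 = 60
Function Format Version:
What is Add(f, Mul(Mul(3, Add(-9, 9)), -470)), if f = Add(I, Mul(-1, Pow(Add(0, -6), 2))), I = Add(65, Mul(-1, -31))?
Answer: 60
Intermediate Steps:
I = 96 (I = Add(65, 31) = 96)
f = 60 (f = Add(96, Mul(-1, Pow(Add(0, -6), 2))) = Add(96, Mul(-1, Pow(-6, 2))) = Add(96, Mul(-1, 36)) = Add(96, -36) = 60)
Add(f, Mul(Mul(3, Add(-9, 9)), -470)) = Add(60, Mul(Mul(3, Add(-9, 9)), -470)) = Add(60, Mul(Mul(3, 0), -470)) = Add(60, Mul(0, -470)) = Add(60, 0) = 60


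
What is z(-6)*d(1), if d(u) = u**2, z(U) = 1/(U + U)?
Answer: -1/12 ≈ -0.083333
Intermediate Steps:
z(U) = 1/(2*U)
z(-6)*d(1) = ((1/2)/(-6))*1**2 = ((1/2)*(-1/6))*1 = -1/12*1 = -1/12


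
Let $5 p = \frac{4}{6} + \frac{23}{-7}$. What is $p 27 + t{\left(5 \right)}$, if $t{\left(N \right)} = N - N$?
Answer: $- \frac{99}{7} \approx -14.143$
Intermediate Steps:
$t{\left(N \right)} = 0$
$p = - \frac{11}{21}$ ($p = \frac{\frac{4}{6} + \frac{23}{-7}}{5} = \frac{4 \cdot \frac{1}{6} + 23 \left(- \frac{1}{7}\right)}{5} = \frac{\frac{2}{3} - \frac{23}{7}}{5} = \frac{1}{5} \left(- \frac{55}{21}\right) = - \frac{11}{21} \approx -0.52381$)
$p 27 + t{\left(5 \right)} = \left(- \frac{11}{21}\right) 27 + 0 = - \frac{99}{7} + 0 = - \frac{99}{7}$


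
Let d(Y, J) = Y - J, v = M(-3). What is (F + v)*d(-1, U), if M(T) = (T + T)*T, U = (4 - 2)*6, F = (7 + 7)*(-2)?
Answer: 130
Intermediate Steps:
F = -28 (F = 14*(-2) = -28)
U = 12 (U = 2*6 = 12)
M(T) = 2*T² (M(T) = (2*T)*T = 2*T²)
v = 18 (v = 2*(-3)² = 2*9 = 18)
(F + v)*d(-1, U) = (-28 + 18)*(-1 - 1*12) = -10*(-1 - 12) = -10*(-13) = 130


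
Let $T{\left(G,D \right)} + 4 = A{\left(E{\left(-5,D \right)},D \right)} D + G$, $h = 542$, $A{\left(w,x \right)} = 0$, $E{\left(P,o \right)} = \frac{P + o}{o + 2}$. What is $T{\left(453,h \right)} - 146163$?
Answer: $-145714$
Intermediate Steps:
$E{\left(P,o \right)} = \frac{P + o}{2 + o}$
$T{\left(G,D \right)} = -4 + G$ ($T{\left(G,D \right)} = -4 + \left(0 D + G\right) = -4 + \left(0 + G\right) = -4 + G$)
$T{\left(453,h \right)} - 146163 = \left(-4 + 453\right) - 146163 = 449 - 146163 = -145714$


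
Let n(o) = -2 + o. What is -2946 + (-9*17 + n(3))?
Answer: -3098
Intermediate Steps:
-2946 + (-9*17 + n(3)) = -2946 + (-9*17 + (-2 + 3)) = -2946 + (-153 + 1) = -2946 - 152 = -3098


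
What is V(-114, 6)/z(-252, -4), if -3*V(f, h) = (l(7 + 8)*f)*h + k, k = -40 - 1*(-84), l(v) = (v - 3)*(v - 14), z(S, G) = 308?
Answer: 2041/231 ≈ 8.8355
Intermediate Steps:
l(v) = (-14 + v)*(-3 + v) (l(v) = (-3 + v)*(-14 + v) = (-14 + v)*(-3 + v))
k = 44 (k = -40 + 84 = 44)
V(f, h) = -44/3 - 4*f*h (V(f, h) = -(((42 + (7 + 8)**2 - 17*(7 + 8))*f)*h + 44)/3 = -(((42 + 15**2 - 17*15)*f)*h + 44)/3 = -(((42 + 225 - 255)*f)*h + 44)/3 = -((12*f)*h + 44)/3 = -(12*f*h + 44)/3 = -(44 + 12*f*h)/3 = -44/3 - 4*f*h)
V(-114, 6)/z(-252, -4) = (-44/3 - 4*(-114)*6)/308 = (-44/3 + 2736)*(1/308) = (8164/3)*(1/308) = 2041/231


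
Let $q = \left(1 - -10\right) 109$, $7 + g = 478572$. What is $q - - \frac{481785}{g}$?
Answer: $\frac{114856244}{95713} \approx 1200.0$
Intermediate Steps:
$g = 478565$ ($g = -7 + 478572 = 478565$)
$q = 1199$ ($q = \left(1 + 10\right) 109 = 11 \cdot 109 = 1199$)
$q - - \frac{481785}{g} = 1199 - - \frac{481785}{478565} = 1199 - \left(-481785\right) \frac{1}{478565} = 1199 - - \frac{96357}{95713} = 1199 + \frac{96357}{95713} = \frac{114856244}{95713}$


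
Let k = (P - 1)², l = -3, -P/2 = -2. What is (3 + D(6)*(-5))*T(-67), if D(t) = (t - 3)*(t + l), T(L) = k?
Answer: -378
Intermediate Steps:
P = 4 (P = -2*(-2) = 4)
k = 9 (k = (4 - 1)² = 3² = 9)
T(L) = 9
D(t) = (-3 + t)² (D(t) = (t - 3)*(t - 3) = (-3 + t)*(-3 + t) = (-3 + t)²)
(3 + D(6)*(-5))*T(-67) = (3 + (9 + 6² - 6*6)*(-5))*9 = (3 + (9 + 36 - 36)*(-5))*9 = (3 + 9*(-5))*9 = (3 - 45)*9 = -42*9 = -378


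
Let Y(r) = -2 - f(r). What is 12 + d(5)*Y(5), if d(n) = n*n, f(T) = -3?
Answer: 37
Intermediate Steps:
d(n) = n²
Y(r) = 1 (Y(r) = -2 - 1*(-3) = -2 + 3 = 1)
12 + d(5)*Y(5) = 12 + 5²*1 = 12 + 25*1 = 12 + 25 = 37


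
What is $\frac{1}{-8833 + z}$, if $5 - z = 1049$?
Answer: $- \frac{1}{9877} \approx -0.00010125$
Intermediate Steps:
$z = -1044$ ($z = 5 - 1049 = -1044$)
$\frac{1}{-8833 + z} = \frac{1}{-8833 - 1044} = \frac{1}{-9877} = - \frac{1}{9877}$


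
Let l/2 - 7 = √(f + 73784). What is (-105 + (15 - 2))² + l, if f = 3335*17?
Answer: 8478 + 2*√130479 ≈ 9200.4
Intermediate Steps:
f = 56695
l = 14 + 2*√130479 (l = 14 + 2*√(56695 + 73784) = 14 + 2*√130479 ≈ 736.44)
(-105 + (15 - 2))² + l = (-105 + (15 - 2))² + (14 + 2*√130479) = (-105 + 13)² + (14 + 2*√130479) = (-92)² + (14 + 2*√130479) = 8464 + (14 + 2*√130479) = 8478 + 2*√130479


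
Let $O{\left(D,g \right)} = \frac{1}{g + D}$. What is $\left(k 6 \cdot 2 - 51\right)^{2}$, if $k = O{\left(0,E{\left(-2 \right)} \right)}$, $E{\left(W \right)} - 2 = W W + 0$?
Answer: $2401$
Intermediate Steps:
$E{\left(W \right)} = 2 + W^{2}$ ($E{\left(W \right)} = 2 + \left(W W + 0\right) = 2 + \left(W^{2} + 0\right) = 2 + W^{2}$)
$O{\left(D,g \right)} = \frac{1}{D + g}$
$k = \frac{1}{6}$ ($k = \frac{1}{0 + \left(2 + \left(-2\right)^{2}\right)} = \frac{1}{0 + \left(2 + 4\right)} = \frac{1}{0 + 6} = \frac{1}{6} \approx 0.16667$)
$\left(k 6 \cdot 2 - 51\right)^{2} = \left(\frac{1}{6} \cdot 6 \cdot 2 - 51\right)^{2} = \left(1 \cdot 2 - 51\right)^{2} = \left(2 - 51\right)^{2} = \left(-49\right)^{2} = 2401$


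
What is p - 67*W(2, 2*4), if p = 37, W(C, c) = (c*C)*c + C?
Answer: -8673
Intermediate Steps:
W(C, c) = C + C*c² (W(C, c) = (C*c)*c + C = C*c² + C = C + C*c²)
p - 67*W(2, 2*4) = 37 - 134*(1 + (2*4)²) = 37 - 134*(1 + 8²) = 37 - 134*(1 + 64) = 37 - 134*65 = 37 - 67*130 = 37 - 8710 = -8673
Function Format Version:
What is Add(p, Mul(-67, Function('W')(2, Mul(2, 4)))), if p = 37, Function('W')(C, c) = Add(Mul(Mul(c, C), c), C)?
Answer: -8673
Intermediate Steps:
Function('W')(C, c) = Add(C, Mul(C, Pow(c, 2))) (Function('W')(C, c) = Add(Mul(Mul(C, c), c), C) = Add(Mul(C, Pow(c, 2)), C) = Add(C, Mul(C, Pow(c, 2))))
Add(p, Mul(-67, Function('W')(2, Mul(2, 4)))) = Add(37, Mul(-67, Mul(2, Add(1, Pow(Mul(2, 4), 2))))) = Add(37, Mul(-67, Mul(2, Add(1, Pow(8, 2))))) = Add(37, Mul(-67, Mul(2, Add(1, 64)))) = Add(37, Mul(-67, Mul(2, 65))) = Add(37, Mul(-67, 130)) = Add(37, -8710) = -8673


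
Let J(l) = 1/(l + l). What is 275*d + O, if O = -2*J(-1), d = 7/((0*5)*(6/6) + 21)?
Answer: 278/3 ≈ 92.667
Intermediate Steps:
J(l) = 1/(2*l)
d = ⅓ (d = 7/(0*(6*(⅙)) + 21) = 7/(0*1 + 21) = 7/(0 + 21) = 7/21 = 7*(1/21) = ⅓ ≈ 0.33333)
O = 1 (O = -1/(-1) = -(-1) = -2*(-½) = 1)
275*d + O = 275*(⅓) + 1 = 275/3 + 1 = 278/3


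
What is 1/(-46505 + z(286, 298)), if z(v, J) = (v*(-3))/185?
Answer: -185/8604283 ≈ -2.1501e-5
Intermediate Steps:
z(v, J) = -3*v/185 (z(v, J) = -3*v*(1/185) = -3*v/185)
1/(-46505 + z(286, 298)) = 1/(-46505 - 3/185*286) = 1/(-46505 - 858/185) = 1/(-8604283/185) = -185/8604283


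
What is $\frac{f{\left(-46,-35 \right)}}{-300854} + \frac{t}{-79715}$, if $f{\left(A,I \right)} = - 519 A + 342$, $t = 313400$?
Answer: $- \frac{9621802204}{2398257661} \approx -4.012$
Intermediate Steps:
$f{\left(A,I \right)} = 342 - 519 A$
$\frac{f{\left(-46,-35 \right)}}{-300854} + \frac{t}{-79715} = \frac{342 - -23874}{-300854} + \frac{313400}{-79715} = \left(342 + 23874\right) \left(- \frac{1}{300854}\right) + 313400 \left(- \frac{1}{79715}\right) = 24216 \left(- \frac{1}{300854}\right) - \frac{62680}{15943} = - \frac{12108}{150427} - \frac{62680}{15943} = - \frac{9621802204}{2398257661}$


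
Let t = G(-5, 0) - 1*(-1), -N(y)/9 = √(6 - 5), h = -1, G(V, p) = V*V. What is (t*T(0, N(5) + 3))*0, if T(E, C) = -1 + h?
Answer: 0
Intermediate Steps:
G(V, p) = V²
N(y) = -9 (N(y) = -9*√(6 - 5) = -9*√1 = -9*1 = -9)
t = 26 (t = (-5)² - 1*(-1) = 25 + 1 = 26)
T(E, C) = -2 (T(E, C) = -1 - 1 = -2)
(t*T(0, N(5) + 3))*0 = (26*(-2))*0 = -52*0 = 0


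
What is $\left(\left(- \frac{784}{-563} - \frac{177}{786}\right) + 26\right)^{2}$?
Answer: $\frac{16058829978409}{21758020036} \approx 738.06$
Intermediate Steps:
$\left(\left(- \frac{784}{-563} - \frac{177}{786}\right) + 26\right)^{2} = \left(\left(\left(-784\right) \left(- \frac{1}{563}\right) - \frac{59}{262}\right) + 26\right)^{2} = \left(\left(\frac{784}{563} - \frac{59}{262}\right) + 26\right)^{2} = \left(\frac{172191}{147506} + 26\right)^{2} = \left(\frac{4007347}{147506}\right)^{2} = \frac{16058829978409}{21758020036}$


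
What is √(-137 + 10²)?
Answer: I*√37 ≈ 6.0828*I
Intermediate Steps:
√(-137 + 10²) = √(-137 + 100) = √(-37) = I*√37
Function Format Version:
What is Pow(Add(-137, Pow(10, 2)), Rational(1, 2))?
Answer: Mul(I, Pow(37, Rational(1, 2))) ≈ Mul(6.0828, I)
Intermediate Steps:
Pow(Add(-137, Pow(10, 2)), Rational(1, 2)) = Pow(Add(-137, 100), Rational(1, 2)) = Pow(-37, Rational(1, 2)) = Mul(I, Pow(37, Rational(1, 2)))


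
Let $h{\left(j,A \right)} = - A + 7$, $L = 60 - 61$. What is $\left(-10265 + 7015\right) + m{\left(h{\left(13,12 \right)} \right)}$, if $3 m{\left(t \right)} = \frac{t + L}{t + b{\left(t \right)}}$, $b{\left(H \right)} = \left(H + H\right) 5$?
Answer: $- \frac{178748}{55} \approx -3250.0$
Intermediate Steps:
$L = -1$ ($L = 60 - 61 = -1$)
$h{\left(j,A \right)} = 7 - A$
$b{\left(H \right)} = 10 H$ ($b{\left(H \right)} = 2 H 5 = 10 H$)
$m{\left(t \right)} = \frac{-1 + t}{33 t}$ ($m{\left(t \right)} = \frac{\left(t - 1\right) \frac{1}{t + 10 t}}{3} = \frac{\left(-1 + t\right) \frac{1}{11 t}}{3} = \frac{\frac{1}{11} \frac{1}{t} \left(-1 + t\right)}{3} = \frac{-1 + t}{33 t}$)
$\left(-10265 + 7015\right) + m{\left(h{\left(13,12 \right)} \right)} = \left(-10265 + 7015\right) + \frac{-1 + \left(7 - 12\right)}{33 \left(7 - 12\right)} = -3250 + \frac{-1 + \left(7 - 12\right)}{33 \left(7 - 12\right)} = -3250 + \frac{-1 - 5}{33 \left(-5\right)} = -3250 + \frac{1}{33} \left(- \frac{1}{5}\right) \left(-6\right) = -3250 + \frac{2}{55} = - \frac{178748}{55}$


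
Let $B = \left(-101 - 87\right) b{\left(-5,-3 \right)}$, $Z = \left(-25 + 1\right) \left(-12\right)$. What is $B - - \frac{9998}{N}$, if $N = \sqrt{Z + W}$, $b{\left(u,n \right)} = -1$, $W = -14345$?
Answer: $188 - \frac{9998 i \sqrt{14057}}{14057} \approx 188.0 - 84.327 i$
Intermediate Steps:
$Z = 288$ ($Z = \left(-24\right) \left(-12\right) = 288$)
$N = i \sqrt{14057}$ ($N = \sqrt{288 - 14345} = \sqrt{-14057} = i \sqrt{14057} \approx 118.56 i$)
$B = 188$ ($B = \left(-101 - 87\right) \left(-1\right) = \left(-188\right) \left(-1\right) = 188$)
$B - - \frac{9998}{N} = 188 - - \frac{9998}{i \sqrt{14057}} = 188 - - 9998 \left(- \frac{i \sqrt{14057}}{14057}\right) = 188 - \frac{9998 i \sqrt{14057}}{14057}$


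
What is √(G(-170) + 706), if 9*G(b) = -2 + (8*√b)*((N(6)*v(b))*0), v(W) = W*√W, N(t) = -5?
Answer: 4*√397/3 ≈ 26.566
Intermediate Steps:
v(W) = W^(3/2)
G(b) = -2/9 (G(b) = (-2 + (8*√b)*(-5*b^(3/2)*0))/9 = (-2 + (8*√b)*0)/9 = (-2 + 0)/9 = (⅑)*(-2) = -2/9)
√(G(-170) + 706) = √(-2/9 + 706) = √(6352/9) = 4*√397/3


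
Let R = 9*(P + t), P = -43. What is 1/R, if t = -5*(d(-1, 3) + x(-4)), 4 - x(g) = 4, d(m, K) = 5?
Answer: -1/612 ≈ -0.0016340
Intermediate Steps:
x(g) = 0 (x(g) = 4 - 1*4 = 4 - 4 = 0)
t = -25 (t = -5*(5 + 0) = -5*5 = -25)
R = -612 (R = 9*(-43 - 25) = 9*(-68) = -612)
1/R = 1/(-612) = -1/612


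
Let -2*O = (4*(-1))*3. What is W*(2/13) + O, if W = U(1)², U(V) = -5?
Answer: 128/13 ≈ 9.8462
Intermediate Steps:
O = 6 (O = -4*(-1)*3/2 = -(-2)*3 = -½*(-12) = 6)
W = 25 (W = (-5)² = 25)
W*(2/13) + O = 25*(2/13) + 6 = 50/13 + 6 = 128/13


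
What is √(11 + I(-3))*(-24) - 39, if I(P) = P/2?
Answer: -39 - 12*√38 ≈ -112.97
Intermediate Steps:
I(P) = P/2 (I(P) = P*(½) = P/2)
√(11 + I(-3))*(-24) - 39 = √(11 + (½)*(-3))*(-24) - 39 = √(11 - 3/2)*(-24) - 39 = √(19/2)*(-24) - 39 = (√38/2)*(-24) - 39 = -12*√38 - 39 = -39 - 12*√38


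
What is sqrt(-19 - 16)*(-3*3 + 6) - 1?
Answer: -1 - 3*I*sqrt(35) ≈ -1.0 - 17.748*I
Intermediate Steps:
sqrt(-19 - 16)*(-3*3 + 6) - 1 = sqrt(-35)*(-9 + 6) - 1 = (I*sqrt(35))*(-3) - 1 = -3*I*sqrt(35) - 1 = -1 - 3*I*sqrt(35)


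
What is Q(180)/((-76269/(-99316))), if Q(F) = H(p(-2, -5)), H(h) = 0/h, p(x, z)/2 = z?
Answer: 0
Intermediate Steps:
p(x, z) = 2*z
H(h) = 0
Q(F) = 0
Q(180)/((-76269/(-99316))) = 0/((-76269/(-99316))) = 0/((-76269*(-1/99316))) = 0/(76269/99316) = 0*(99316/76269) = 0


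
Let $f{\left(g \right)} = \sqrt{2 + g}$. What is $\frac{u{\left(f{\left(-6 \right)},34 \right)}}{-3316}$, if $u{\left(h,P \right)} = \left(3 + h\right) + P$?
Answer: $- \frac{37}{3316} - \frac{i}{1658} \approx -0.011158 - 0.00060314 i$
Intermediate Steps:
$u{\left(h,P \right)} = 3 + P + h$
$\frac{u{\left(f{\left(-6 \right)},34 \right)}}{-3316} = \frac{3 + 34 + \sqrt{2 - 6}}{-3316} = \left(3 + 34 + \sqrt{-4}\right) \left(- \frac{1}{3316}\right) = \left(3 + 34 + 2 i\right) \left(- \frac{1}{3316}\right) = \left(37 + 2 i\right) \left(- \frac{1}{3316}\right) = - \frac{37}{3316} - \frac{i}{1658}$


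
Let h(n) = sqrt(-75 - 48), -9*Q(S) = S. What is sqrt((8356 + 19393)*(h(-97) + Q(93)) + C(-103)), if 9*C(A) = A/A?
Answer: sqrt(-2580656 + 249741*I*sqrt(123))/3 ≈ 258.74 + 594.71*I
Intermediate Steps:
Q(S) = -S/9
h(n) = I*sqrt(123) (h(n) = sqrt(-123) = I*sqrt(123))
C(A) = 1/9 (C(A) = (A/A)/9 = (1/9)*1 = 1/9)
sqrt((8356 + 19393)*(h(-97) + Q(93)) + C(-103)) = sqrt((8356 + 19393)*(I*sqrt(123) - 1/9*93) + 1/9) = sqrt(27749*(I*sqrt(123) - 31/3) + 1/9) = sqrt(27749*(-31/3 + I*sqrt(123)) + 1/9) = sqrt((-860219/3 + 27749*I*sqrt(123)) + 1/9) = sqrt(-2580656/9 + 27749*I*sqrt(123))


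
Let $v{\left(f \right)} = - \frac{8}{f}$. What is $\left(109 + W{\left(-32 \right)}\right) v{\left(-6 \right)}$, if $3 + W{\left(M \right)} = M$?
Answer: $\frac{296}{3} \approx 98.667$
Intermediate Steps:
$W{\left(M \right)} = -3 + M$
$\left(109 + W{\left(-32 \right)}\right) v{\left(-6 \right)} = \left(109 - 35\right) \left(- \frac{8}{-6}\right) = \left(109 - 35\right) \left(\left(-8\right) \left(- \frac{1}{6}\right)\right) = 74 \cdot \frac{4}{3} = \frac{296}{3}$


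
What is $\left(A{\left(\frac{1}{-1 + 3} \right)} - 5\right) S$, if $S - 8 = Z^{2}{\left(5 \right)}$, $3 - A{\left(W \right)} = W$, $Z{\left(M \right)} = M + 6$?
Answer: $- \frac{645}{2} \approx -322.5$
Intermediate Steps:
$Z{\left(M \right)} = 6 + M$
$A{\left(W \right)} = 3 - W$
$S = 129$ ($S = 8 + \left(6 + 5\right)^{2} = 8 + 11^{2} = 8 + 121 = 129$)
$\left(A{\left(\frac{1}{-1 + 3} \right)} - 5\right) S = \left(\left(3 - \frac{1}{-1 + 3}\right) - 5\right) 129 = \left(\left(3 - \frac{1}{2}\right) - 5\right) 129 = \left(\frac{5}{2} - 5\right) 129 = \left(- \frac{5}{2}\right) 129 = - \frac{645}{2}$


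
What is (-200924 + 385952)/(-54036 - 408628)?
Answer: -46257/115666 ≈ -0.39992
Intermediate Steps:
(-200924 + 385952)/(-54036 - 408628) = 185028/(-462664) = 185028*(-1/462664) = -46257/115666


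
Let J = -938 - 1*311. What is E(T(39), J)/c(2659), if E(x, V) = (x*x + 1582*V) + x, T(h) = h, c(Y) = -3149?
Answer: 1974358/3149 ≈ 626.98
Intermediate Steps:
J = -1249 (J = -938 - 311 = -1249)
E(x, V) = x + x² + 1582*V (E(x, V) = (x² + 1582*V) + x = x + x² + 1582*V)
E(T(39), J)/c(2659) = (39 + 39² + 1582*(-1249))/(-3149) = (39 + 1521 - 1975918)*(-1/3149) = -1974358*(-1/3149) = 1974358/3149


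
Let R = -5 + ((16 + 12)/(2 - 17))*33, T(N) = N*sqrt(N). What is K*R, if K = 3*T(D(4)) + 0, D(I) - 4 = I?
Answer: -15984*sqrt(2)/5 ≈ -4521.0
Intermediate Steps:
D(I) = 4 + I
T(N) = N**(3/2)
K = 48*sqrt(2) (K = 3*(4 + 4)**(3/2) + 0 = 3*8**(3/2) + 0 = 3*(16*sqrt(2)) + 0 = 48*sqrt(2) + 0 = 48*sqrt(2) ≈ 67.882)
R = -333/5 (R = -5 + (28/(-15))*33 = -5 + (28*(-1/15))*33 = -5 - 28/15*33 = -5 - 308/5 = -333/5 ≈ -66.600)
K*R = (48*sqrt(2))*(-333/5) = -15984*sqrt(2)/5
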